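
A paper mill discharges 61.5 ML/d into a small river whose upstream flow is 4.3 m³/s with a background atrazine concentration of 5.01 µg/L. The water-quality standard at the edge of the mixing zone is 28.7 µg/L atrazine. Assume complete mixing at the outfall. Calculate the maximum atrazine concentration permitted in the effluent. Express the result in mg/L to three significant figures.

0.172 mg/L

61.5 ML/d = 0.7118 m³/s.
5.01 µg/L = 0.00501 mg/L.
28.7 µg/L = 0.0287 mg/L.
Mass balance: 0.0287·5.012 = 0.7118·Cₑ + 4.3·0.00501.
Cₑ = (0.1438 − 0.02154) / 0.7118 = 0.1718 mg/L.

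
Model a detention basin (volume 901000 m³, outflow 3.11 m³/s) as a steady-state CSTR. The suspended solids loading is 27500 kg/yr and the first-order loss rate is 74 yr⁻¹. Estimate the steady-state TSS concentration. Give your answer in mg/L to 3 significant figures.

0.167 mg/L

Outflow Q = 3.11 m³/s × 3.156e+07 s/yr = 9.814e+07 m³/yr.
Steady-state CSTR mass balance: W = Q·C + k·V·C, so C = W/(Q + kV).
Q + kV = 9.814e+07 + 74·901000 = 1.648e+08 m³/yr.
C = 27500/1.648e+08 = 0.0001669 kg/m³ = 0.1669 mg/L.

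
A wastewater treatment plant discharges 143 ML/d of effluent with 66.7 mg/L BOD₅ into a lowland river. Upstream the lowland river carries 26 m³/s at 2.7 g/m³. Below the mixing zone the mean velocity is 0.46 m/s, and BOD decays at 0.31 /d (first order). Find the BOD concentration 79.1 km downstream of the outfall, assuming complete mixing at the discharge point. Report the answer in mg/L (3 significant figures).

143 ML/d = 1.655 m³/s.
After complete mixing, C₀ = (1.655·66.7 + 26·2.7) / 27.66 = 6.53 mg/L.
Travel time t = 7.91e+04 m / 0.46 m/s = 1.72e+05 s = 1.99 d.
C = 6.53·exp(−0.31·1.99) = 6.53·0.5396 = 3.524 mg/L.

3.52 mg/L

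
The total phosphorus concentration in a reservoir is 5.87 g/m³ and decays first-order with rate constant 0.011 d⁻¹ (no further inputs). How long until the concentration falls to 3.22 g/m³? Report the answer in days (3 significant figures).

t = ln(C₀/C)/k = ln(5.87/3.22)/0.011 = 0.6005/0.011 = 54.59 d.

54.6 d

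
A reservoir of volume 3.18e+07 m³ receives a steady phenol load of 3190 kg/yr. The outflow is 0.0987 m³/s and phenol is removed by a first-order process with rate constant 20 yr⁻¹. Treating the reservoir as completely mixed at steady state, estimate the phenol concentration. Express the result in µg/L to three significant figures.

4.99 µg/L

Outflow Q = 0.0987 m³/s × 3.156e+07 s/yr = 3.115e+06 m³/yr.
Steady-state CSTR mass balance: W = Q·C + k·V·C, so C = W/(Q + kV).
Q + kV = 3.115e+06 + 20·3.18e+07 = 6.391e+08 m³/yr.
C = 3190/6.391e+08 = 4.991e-06 kg/m³ = 0.004991 mg/L = 4.991 µg/L.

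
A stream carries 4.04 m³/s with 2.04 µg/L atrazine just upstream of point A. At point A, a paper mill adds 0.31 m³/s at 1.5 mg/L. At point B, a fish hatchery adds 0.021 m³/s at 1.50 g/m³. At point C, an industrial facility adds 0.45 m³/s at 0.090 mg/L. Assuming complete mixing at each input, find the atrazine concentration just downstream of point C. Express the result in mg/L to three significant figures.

0.113 mg/L

2.04 µg/L = 0.00204 mg/L.
After input A: C = (4.04·0.00204 + 0.31·1.5) / 4.35 = 0.1088 mg/L.
After input B: C = (4.35·0.1088 + 0.021·1.5) / 4.371 = 0.1155 mg/L.
After input C: C = (4.371·0.1155 + 0.45·0.09) / 4.821 = 0.1131 mg/L.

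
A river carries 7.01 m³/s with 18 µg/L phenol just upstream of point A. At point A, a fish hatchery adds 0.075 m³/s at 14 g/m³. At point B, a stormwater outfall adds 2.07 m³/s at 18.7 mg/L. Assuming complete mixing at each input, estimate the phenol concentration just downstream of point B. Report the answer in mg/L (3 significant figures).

18 µg/L = 0.018 mg/L.
After input A: C = (7.01·0.018 + 0.075·14) / 7.085 = 0.166 mg/L.
After input B: C = (7.085·0.166 + 2.07·18.7) / 9.155 = 4.357 mg/L.

4.36 mg/L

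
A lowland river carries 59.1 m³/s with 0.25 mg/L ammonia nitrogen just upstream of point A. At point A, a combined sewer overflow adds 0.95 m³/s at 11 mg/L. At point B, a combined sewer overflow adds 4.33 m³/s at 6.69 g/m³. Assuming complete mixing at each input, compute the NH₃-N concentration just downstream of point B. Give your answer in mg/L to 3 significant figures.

After input A: C = (59.1·0.25 + 0.95·11) / 60.05 = 0.4201 mg/L.
After input B: C = (60.05·0.4201 + 4.33·6.69) / 64.38 = 0.8418 mg/L.

0.842 mg/L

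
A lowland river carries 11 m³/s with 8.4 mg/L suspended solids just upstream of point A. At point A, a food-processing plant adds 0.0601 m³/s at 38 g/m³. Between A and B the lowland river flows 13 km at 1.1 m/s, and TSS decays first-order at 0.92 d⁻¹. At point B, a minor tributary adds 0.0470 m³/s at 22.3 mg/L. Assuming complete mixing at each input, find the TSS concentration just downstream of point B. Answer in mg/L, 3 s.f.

7.61 mg/L

After input A: C = (11·8.4 + 0.0601·38) / 11.06 = 8.561 mg/L.
Over the 13 km reach to input B (t = 1.182e+04 s = 0.1368 d), decay gives C = 8.561·exp(−0.92·0.1368) = 7.549 mg/L.
After input B: C = (11.06·7.549 + 0.047·22.3) / 11.11 = 7.611 mg/L.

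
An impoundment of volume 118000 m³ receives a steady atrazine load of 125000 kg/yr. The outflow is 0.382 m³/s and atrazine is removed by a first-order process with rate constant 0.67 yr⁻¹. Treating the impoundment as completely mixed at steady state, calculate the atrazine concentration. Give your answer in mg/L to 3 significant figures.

Outflow Q = 0.382 m³/s × 3.156e+07 s/yr = 1.206e+07 m³/yr.
Steady-state CSTR mass balance: W = Q·C + k·V·C, so C = W/(Q + kV).
Q + kV = 1.206e+07 + 0.67·118000 = 1.213e+07 m³/yr.
C = 125000/1.213e+07 = 0.0103 kg/m³ = 10.3 mg/L.

10.3 mg/L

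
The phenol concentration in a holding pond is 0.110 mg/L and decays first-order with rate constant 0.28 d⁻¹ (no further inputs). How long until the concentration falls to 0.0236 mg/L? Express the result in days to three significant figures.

t = ln(C₀/C)/k = ln(0.110/0.0236)/0.28 = 1.539/0.28 = 5.497 d.

5.50 d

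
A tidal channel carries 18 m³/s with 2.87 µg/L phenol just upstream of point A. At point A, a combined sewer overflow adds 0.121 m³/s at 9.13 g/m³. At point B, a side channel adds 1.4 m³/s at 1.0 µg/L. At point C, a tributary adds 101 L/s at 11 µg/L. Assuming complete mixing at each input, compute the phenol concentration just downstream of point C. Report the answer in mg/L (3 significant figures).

2.87 µg/L = 0.00287 mg/L.
After input A: C = (18·0.00287 + 0.121·9.13) / 18.12 = 0.06381 mg/L.
1.0 µg/L = 0.001 mg/L.
After input B: C = (18.12·0.06381 + 1.4·0.001) / 19.52 = 0.05931 mg/L.
101 L/s = 0.101 m³/s.
11 µg/L = 0.011 mg/L.
After input C: C = (19.52·0.05931 + 0.101·0.011) / 19.62 = 0.05906 mg/L.

0.0591 mg/L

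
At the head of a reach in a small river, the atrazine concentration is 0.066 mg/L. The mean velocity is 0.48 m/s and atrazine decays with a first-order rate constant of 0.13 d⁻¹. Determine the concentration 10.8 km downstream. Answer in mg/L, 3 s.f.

0.0638 mg/L

Travel time t = 10.8 km / 0.48 m/s = 1.08e+04/0.48 = 2.25e+04 s = 0.2604 d.
First-order decay: C = 0.066·exp(−0.13·0.2604) = 0.066·0.9667 = 0.0638 mg/L.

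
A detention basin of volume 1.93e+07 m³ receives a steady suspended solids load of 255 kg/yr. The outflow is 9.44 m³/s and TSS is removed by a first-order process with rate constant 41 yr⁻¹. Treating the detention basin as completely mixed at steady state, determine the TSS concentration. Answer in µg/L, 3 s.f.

0.234 µg/L

Outflow Q = 9.44 m³/s × 3.156e+07 s/yr = 2.979e+08 m³/yr.
Steady-state CSTR mass balance: W = Q·C + k·V·C, so C = W/(Q + kV).
Q + kV = 2.979e+08 + 41·1.93e+07 = 1.089e+09 m³/yr.
C = 255/1.089e+09 = 2.341e-07 kg/m³ = 0.0002341 mg/L = 0.2341 µg/L.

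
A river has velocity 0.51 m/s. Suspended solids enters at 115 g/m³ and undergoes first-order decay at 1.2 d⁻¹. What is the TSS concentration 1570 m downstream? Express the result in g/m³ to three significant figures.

Travel time t = 1570 m / 0.51 m/s = 1570/0.51 = 3078 s = 0.03563 d.
First-order decay: C = 115·exp(−1.2·0.03563) = 115·0.9581 = 110.2 g/m³.

110 g/m³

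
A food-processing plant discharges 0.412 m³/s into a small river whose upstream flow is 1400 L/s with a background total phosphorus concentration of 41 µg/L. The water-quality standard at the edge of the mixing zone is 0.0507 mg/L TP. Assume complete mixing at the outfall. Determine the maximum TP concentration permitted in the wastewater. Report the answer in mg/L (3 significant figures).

1400 L/s = 1.4 m³/s.
41 µg/L = 0.041 mg/L.
Mass balance: 0.0507·1.812 = 0.412·Cₑ + 1.4·0.041.
Cₑ = (0.09187 − 0.0574) / 0.412 = 0.08366 mg/L.

0.0837 mg/L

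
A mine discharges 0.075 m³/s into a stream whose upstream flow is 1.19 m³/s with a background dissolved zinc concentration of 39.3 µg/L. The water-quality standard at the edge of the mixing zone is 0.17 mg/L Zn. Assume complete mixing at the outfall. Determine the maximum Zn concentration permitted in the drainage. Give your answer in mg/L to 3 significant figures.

2.24 mg/L

39.3 µg/L = 0.0393 mg/L.
Mass balance: 0.17·1.265 = 0.075·Cₑ + 1.19·0.0393.
Cₑ = (0.215 − 0.04677) / 0.075 = 2.244 mg/L.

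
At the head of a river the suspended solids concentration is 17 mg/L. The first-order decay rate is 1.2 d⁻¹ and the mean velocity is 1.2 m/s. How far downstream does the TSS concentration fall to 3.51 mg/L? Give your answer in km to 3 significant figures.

From C = C₀·e^(−kt), t = ln(C₀/C)/k = ln(17/3.51)/1.2 = 1.578/1.2 = 1.315 d.
Distance = v·t = 1.2 m/s × 1.136e+05 s = 1.363e+05 m = 136.3 km.

136 km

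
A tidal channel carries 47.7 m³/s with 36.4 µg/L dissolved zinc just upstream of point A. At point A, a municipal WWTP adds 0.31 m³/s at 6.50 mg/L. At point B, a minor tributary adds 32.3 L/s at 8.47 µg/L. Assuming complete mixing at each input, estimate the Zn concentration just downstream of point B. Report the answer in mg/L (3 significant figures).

36.4 µg/L = 0.0364 mg/L.
After input A: C = (47.7·0.0364 + 0.31·6.5) / 48.01 = 0.07814 mg/L.
32.3 L/s = 0.0323 m³/s.
8.47 µg/L = 0.00847 mg/L.
After input B: C = (48.01·0.07814 + 0.0323·0.00847) / 48.04 = 0.07809 mg/L.

0.0781 mg/L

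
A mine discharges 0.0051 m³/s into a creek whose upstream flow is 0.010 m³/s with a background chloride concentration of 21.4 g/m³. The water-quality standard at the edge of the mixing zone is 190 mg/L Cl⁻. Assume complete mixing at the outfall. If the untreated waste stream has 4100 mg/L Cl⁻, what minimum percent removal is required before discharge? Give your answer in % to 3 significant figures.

87.3 %

Mass balance: 190·0.0151 = 0.0051·Cₑ + 0.01·21.4.
Cₑ = (2.869 − 0.214) / 0.0051 = 520.6 mg/L.
Required removal = 1 − 520.6/4100 = 87.3 %.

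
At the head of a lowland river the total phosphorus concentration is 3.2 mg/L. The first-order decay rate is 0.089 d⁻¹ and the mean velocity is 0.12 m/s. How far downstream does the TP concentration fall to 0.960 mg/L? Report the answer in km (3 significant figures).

140 km

From C = C₀·e^(−kt), t = ln(C₀/C)/k = ln(3.2/0.960)/0.089 = 1.204/0.089 = 13.53 d.
Distance = v·t = 0.12 m/s × 1.169e+06 s = 1.403e+05 m = 140.3 km.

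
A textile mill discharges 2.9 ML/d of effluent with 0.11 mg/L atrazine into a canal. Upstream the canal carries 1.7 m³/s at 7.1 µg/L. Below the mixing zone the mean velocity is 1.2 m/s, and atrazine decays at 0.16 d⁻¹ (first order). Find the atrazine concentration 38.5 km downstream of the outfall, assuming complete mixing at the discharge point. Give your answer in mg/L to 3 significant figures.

2.9 ML/d = 0.03356 m³/s.
7.1 µg/L = 0.0071 mg/L.
After complete mixing, C₀ = (0.03356·0.11 + 1.7·0.0071) / 1.734 = 0.009092 mg/L.
Travel time t = 3.85e+04 m / 1.2 m/s = 3.208e+04 s = 0.3713 d.
C = 0.009092·exp(−0.16·0.3713) = 0.009092·0.9423 = 0.008568 mg/L.

0.00857 mg/L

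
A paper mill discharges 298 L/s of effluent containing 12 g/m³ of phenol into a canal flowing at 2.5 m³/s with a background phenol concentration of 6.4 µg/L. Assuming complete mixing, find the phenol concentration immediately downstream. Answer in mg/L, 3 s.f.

298 L/s = 0.298 m³/s.
6.4 µg/L = 0.0064 mg/L.
Flow-weighted mixing gives C = (0.298·12 + 2.5·0.0064) / (0.298 + 2.5) = 3.592/2.798 = 1.284 mg/L.

1.28 mg/L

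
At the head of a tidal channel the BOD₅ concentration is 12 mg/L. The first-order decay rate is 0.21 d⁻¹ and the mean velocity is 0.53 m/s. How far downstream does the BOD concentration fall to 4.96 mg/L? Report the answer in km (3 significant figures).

193 km

From C = C₀·e^(−kt), t = ln(C₀/C)/k = ln(12/4.96)/0.21 = 0.8835/0.21 = 4.207 d.
Distance = v·t = 0.53 m/s × 3.635e+05 s = 1.927e+05 m = 192.7 km.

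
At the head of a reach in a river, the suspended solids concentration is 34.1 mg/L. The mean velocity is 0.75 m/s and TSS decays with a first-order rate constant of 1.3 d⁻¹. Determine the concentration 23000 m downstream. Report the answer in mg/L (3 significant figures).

Travel time t = 23000 m / 0.75 m/s = 2.3e+04/0.75 = 3.067e+04 s = 0.3549 d.
First-order decay: C = 34.1·exp(−1.3·0.3549) = 34.1·0.6304 = 21.5 mg/L.

21.5 mg/L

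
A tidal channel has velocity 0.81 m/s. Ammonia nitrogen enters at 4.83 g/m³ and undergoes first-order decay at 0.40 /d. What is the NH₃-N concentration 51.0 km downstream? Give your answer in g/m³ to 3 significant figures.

3.61 g/m³

Travel time t = 51.0 km / 0.81 m/s = 5.1e+04/0.81 = 6.296e+04 s = 0.7287 d.
First-order decay: C = 4.83·exp(−0.40·0.7287) = 4.83·0.7471 = 3.609 g/m³.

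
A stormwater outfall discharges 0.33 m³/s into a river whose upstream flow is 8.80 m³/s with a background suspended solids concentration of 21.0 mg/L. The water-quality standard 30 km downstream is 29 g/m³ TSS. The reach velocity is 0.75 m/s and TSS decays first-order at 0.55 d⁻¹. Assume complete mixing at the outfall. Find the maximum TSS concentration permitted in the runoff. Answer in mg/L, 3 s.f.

475 mg/L

Travel time to the compliance point: t = 3e+04/0.75 = 4e+04 s = 0.463 d; decay factor exp(−0.55·0.463) = 0.7752.
So the concentration just after mixing may be at most 29/0.7752 = 37.41 mg/L.
Mass balance: 37.41·9.13 = 0.33·Cₑ + 8.8·21.
Cₑ = (341.5 − 184.8) / 0.33 = 475 mg/L.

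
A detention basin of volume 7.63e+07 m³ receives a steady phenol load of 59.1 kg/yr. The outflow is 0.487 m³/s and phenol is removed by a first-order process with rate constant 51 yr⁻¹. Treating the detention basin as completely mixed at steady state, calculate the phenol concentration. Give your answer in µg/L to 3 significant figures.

0.0151 µg/L

Outflow Q = 0.487 m³/s × 3.156e+07 s/yr = 1.537e+07 m³/yr.
Steady-state CSTR mass balance: W = Q·C + k·V·C, so C = W/(Q + kV).
Q + kV = 1.537e+07 + 51·7.63e+07 = 3.907e+09 m³/yr.
C = 59.1/3.907e+09 = 1.513e-08 kg/m³ = 1.513e-05 mg/L = 0.01513 µg/L.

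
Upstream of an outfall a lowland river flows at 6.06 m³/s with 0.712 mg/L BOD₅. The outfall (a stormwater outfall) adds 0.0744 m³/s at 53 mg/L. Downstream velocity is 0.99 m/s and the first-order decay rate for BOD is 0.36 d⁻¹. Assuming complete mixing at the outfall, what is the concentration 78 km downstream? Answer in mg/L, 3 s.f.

0.969 mg/L

After complete mixing, C₀ = (0.0744·53 + 6.06·0.712) / 6.134 = 1.346 mg/L.
Travel time t = 7.8e+04 m / 0.99 m/s = 7.879e+04 s = 0.9119 d.
C = 1.346·exp(−0.36·0.9119) = 1.346·0.7202 = 0.9695 mg/L.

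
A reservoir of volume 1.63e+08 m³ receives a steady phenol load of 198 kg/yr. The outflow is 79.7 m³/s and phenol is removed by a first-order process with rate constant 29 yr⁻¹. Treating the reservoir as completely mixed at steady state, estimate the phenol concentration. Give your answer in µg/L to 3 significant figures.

0.0273 µg/L

Outflow Q = 79.7 m³/s × 3.156e+07 s/yr = 2.515e+09 m³/yr.
Steady-state CSTR mass balance: W = Q·C + k·V·C, so C = W/(Q + kV).
Q + kV = 2.515e+09 + 29·1.63e+08 = 7.242e+09 m³/yr.
C = 198/7.242e+09 = 2.734e-08 kg/m³ = 2.734e-05 mg/L = 0.02734 µg/L.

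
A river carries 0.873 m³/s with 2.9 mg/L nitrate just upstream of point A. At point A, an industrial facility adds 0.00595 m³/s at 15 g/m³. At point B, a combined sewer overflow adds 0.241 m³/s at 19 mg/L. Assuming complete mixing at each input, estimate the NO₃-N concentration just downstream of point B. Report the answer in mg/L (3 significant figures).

6.43 mg/L

After input A: C = (0.873·2.9 + 0.00595·15) / 0.879 = 2.982 mg/L.
After input B: C = (0.879·2.982 + 0.241·19) / 1.12 = 6.429 mg/L.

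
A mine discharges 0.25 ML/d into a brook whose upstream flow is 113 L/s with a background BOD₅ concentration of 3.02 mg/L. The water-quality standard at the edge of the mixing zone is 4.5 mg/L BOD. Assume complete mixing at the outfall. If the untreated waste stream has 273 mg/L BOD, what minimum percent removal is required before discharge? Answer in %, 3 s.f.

0.25 ML/d = 0.002894 m³/s.
113 L/s = 0.113 m³/s.
Mass balance: 4.5·0.1159 = 0.002894·Cₑ + 0.113·3.02.
Cₑ = (0.5215 − 0.3413) / 0.002894 = 62.3 mg/L.
Required removal = 1 − 62.3/273 = 77.18 %.

77.2 %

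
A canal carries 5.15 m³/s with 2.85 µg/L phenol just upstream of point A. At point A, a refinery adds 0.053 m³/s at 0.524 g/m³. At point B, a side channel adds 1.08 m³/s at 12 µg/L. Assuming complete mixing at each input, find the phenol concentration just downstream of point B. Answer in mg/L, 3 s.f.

0.00882 mg/L

2.85 µg/L = 0.00285 mg/L.
After input A: C = (5.15·0.00285 + 0.053·0.524) / 5.203 = 0.008159 mg/L.
12 µg/L = 0.012 mg/L.
After input B: C = (5.203·0.008159 + 1.08·0.012) / 6.283 = 0.008819 mg/L.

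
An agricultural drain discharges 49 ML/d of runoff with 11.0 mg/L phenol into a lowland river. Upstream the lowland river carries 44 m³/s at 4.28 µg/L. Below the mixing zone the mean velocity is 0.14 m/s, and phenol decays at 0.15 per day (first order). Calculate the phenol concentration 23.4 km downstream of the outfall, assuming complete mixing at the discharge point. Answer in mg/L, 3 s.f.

0.108 mg/L

49 ML/d = 0.5671 m³/s.
4.28 µg/L = 0.00428 mg/L.
After complete mixing, C₀ = (0.5671·11 + 44·0.00428) / 44.57 = 0.1442 mg/L.
Travel time t = 2.34e+04 m / 0.14 m/s = 1.671e+05 s = 1.935 d.
C = 0.1442·exp(−0.15·1.935) = 0.1442·0.7481 = 0.1079 mg/L.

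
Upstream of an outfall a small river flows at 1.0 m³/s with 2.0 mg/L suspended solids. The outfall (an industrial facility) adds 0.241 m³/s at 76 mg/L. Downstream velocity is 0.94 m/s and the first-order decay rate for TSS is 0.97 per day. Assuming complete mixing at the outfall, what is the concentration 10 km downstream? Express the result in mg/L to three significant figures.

After complete mixing, C₀ = (0.241·76 + 1·2) / 1.241 = 16.37 mg/L.
Travel time t = 1e+04 m / 0.94 m/s = 1.064e+04 s = 0.1231 d.
C = 16.37·exp(−0.97·0.1231) = 16.37·0.8874 = 14.53 mg/L.

14.5 mg/L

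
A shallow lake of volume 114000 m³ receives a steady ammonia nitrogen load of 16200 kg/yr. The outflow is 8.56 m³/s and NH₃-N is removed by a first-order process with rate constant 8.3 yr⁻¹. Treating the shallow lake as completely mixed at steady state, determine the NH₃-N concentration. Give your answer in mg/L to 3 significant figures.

0.0598 mg/L

Outflow Q = 8.56 m³/s × 3.156e+07 s/yr = 2.701e+08 m³/yr.
Steady-state CSTR mass balance: W = Q·C + k·V·C, so C = W/(Q + kV).
Q + kV = 2.701e+08 + 8.3·114000 = 2.711e+08 m³/yr.
C = 16200/2.711e+08 = 5.976e-05 kg/m³ = 0.05976 mg/L.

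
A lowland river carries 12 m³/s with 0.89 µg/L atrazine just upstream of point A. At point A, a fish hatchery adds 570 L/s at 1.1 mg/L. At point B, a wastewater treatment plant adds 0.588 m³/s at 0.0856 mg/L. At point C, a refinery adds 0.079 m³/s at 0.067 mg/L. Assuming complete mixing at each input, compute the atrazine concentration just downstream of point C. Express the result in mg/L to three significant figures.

0.0524 mg/L

0.89 µg/L = 0.00089 mg/L.
570 L/s = 0.57 m³/s.
After input A: C = (12·0.00089 + 0.57·1.1) / 12.57 = 0.05073 mg/L.
After input B: C = (12.57·0.05073 + 0.588·0.0856) / 13.16 = 0.05229 mg/L.
After input C: C = (13.16·0.05229 + 0.079·0.067) / 13.24 = 0.05238 mg/L.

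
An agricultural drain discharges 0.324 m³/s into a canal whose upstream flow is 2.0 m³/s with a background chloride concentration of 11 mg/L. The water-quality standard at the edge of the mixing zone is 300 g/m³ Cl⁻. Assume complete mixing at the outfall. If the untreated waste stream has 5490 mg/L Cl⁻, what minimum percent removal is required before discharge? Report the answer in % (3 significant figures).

62.0 %

Mass balance: 300·2.324 = 0.324·Cₑ + 2·11.
Cₑ = (697.2 − 22) / 0.324 = 2084 mg/L.
Required removal = 1 − 2084/5490 = 62.04 %.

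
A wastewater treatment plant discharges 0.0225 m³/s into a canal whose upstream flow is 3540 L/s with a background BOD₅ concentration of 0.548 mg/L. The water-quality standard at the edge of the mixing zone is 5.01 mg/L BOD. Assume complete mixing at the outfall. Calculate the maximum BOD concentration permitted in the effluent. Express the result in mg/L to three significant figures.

3540 L/s = 3.54 m³/s.
Mass balance: 5.01·3.562 = 0.0225·Cₑ + 3.54·0.548.
Cₑ = (17.85 − 1.94) / 0.0225 = 707 mg/L.

707 mg/L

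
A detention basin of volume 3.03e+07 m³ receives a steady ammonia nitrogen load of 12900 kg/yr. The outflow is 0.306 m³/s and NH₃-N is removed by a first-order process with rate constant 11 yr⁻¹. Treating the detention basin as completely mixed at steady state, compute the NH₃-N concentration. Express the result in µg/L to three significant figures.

37.6 µg/L

Outflow Q = 0.306 m³/s × 3.156e+07 s/yr = 9.657e+06 m³/yr.
Steady-state CSTR mass balance: W = Q·C + k·V·C, so C = W/(Q + kV).
Q + kV = 9.657e+06 + 11·3.03e+07 = 3.43e+08 m³/yr.
C = 12900/3.43e+08 = 3.761e-05 kg/m³ = 0.03761 mg/L = 37.61 µg/L.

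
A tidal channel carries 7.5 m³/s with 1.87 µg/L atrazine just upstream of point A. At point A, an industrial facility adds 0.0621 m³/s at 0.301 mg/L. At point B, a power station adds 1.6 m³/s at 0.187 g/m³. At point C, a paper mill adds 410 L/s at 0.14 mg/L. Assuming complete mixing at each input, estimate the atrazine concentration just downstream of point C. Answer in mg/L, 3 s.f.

0.0407 mg/L

1.87 µg/L = 0.00187 mg/L.
After input A: C = (7.5·0.00187 + 0.0621·0.301) / 7.562 = 0.004326 mg/L.
After input B: C = (7.562·0.004326 + 1.6·0.187) / 9.162 = 0.03623 mg/L.
410 L/s = 0.41 m³/s.
After input C: C = (9.162·0.03623 + 0.41·0.14) / 9.572 = 0.04067 mg/L.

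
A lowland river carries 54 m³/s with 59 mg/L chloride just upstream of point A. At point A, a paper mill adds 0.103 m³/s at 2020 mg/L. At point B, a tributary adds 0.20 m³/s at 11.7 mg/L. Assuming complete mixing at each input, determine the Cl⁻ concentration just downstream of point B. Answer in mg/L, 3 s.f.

After input A: C = (54·59 + 0.103·2020) / 54.1 = 62.73 mg/L.
After input B: C = (54.1·62.73 + 0.2·11.7) / 54.3 = 62.55 mg/L.

62.5 mg/L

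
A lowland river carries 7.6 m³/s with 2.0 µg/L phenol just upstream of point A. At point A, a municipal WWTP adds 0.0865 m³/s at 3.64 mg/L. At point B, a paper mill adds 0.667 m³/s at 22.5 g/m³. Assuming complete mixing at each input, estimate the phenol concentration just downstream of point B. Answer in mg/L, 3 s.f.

1.84 mg/L

2.0 µg/L = 0.002 mg/L.
After input A: C = (7.6·0.002 + 0.0865·3.64) / 7.686 = 0.04294 mg/L.
After input B: C = (7.686·0.04294 + 0.667·22.5) / 8.354 = 1.836 mg/L.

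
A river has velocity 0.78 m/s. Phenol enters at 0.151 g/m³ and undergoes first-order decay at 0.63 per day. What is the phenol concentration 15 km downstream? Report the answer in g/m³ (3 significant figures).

0.131 g/m³

Travel time t = 15 km / 0.78 m/s = 1.5e+04/0.78 = 1.923e+04 s = 0.2226 d.
First-order decay: C = 0.151·exp(−0.63·0.2226) = 0.151·0.8692 = 0.1312 g/m³.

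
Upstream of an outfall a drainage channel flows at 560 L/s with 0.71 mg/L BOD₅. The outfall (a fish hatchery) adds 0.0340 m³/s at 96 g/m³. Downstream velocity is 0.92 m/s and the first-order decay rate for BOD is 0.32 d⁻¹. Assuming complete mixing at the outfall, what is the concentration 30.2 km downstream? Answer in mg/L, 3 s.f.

560 L/s = 0.56 m³/s.
After complete mixing, C₀ = (0.034·96 + 0.56·0.71) / 0.594 = 6.164 mg/L.
Travel time t = 3.02e+04 m / 0.92 m/s = 3.283e+04 s = 0.3799 d.
C = 6.164·exp(−0.32·0.3799) = 6.164·0.8855 = 5.459 mg/L.

5.46 mg/L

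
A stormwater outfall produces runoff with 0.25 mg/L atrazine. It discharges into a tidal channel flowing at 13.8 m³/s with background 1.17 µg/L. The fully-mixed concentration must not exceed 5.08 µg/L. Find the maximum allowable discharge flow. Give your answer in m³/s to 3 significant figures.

0.220 m³/s

1.17 µg/L = 0.00117 mg/L.
5.08 µg/L = 0.00508 mg/L.
Mass balance at complete mixing: C_std·(Q_w + Q_r) = Q_w·C_e + Q_r·C_b.
Rearranging, Q_w = Q_r·(C_std − C_b)/(C_e − C_std) = 13.8·(0.00508 − 0.00117) / (0.25 − 0.00508) = 0.2203 m³/s.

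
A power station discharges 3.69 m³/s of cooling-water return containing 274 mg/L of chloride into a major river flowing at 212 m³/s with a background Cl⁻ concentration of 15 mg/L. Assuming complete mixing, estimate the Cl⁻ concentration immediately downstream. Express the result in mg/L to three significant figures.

19.4 mg/L

Conservation of mass across the mixing zone: C = (3.69·274 + 212·15) / (3.69 + 212) = 4191/215.7 = 19.43 mg/L.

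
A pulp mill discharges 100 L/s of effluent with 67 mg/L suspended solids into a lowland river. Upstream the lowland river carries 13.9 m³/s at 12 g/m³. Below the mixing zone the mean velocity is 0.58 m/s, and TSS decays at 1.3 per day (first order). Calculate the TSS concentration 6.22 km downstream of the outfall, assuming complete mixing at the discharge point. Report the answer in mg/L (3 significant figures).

10.5 mg/L

100 L/s = 0.1 m³/s.
After complete mixing, C₀ = (0.1·67 + 13.9·12) / 14 = 12.39 mg/L.
Travel time t = 6220 m / 0.58 m/s = 1.072e+04 s = 0.1241 d.
C = 12.39·exp(−1.3·0.1241) = 12.39·0.851 = 10.55 mg/L.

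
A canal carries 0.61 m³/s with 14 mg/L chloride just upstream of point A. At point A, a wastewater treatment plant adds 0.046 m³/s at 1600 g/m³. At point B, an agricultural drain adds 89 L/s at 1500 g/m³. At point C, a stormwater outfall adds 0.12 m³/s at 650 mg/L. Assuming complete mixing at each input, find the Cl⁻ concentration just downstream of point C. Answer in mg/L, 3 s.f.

After input A: C = (0.61·14 + 0.046·1600) / 0.656 = 125.2 mg/L.
89 L/s = 0.089 m³/s.
After input B: C = (0.656·125.2 + 0.089·1500) / 0.745 = 289.4 mg/L.
After input C: C = (0.745·289.4 + 0.12·650) / 0.865 = 339.5 mg/L.

339 mg/L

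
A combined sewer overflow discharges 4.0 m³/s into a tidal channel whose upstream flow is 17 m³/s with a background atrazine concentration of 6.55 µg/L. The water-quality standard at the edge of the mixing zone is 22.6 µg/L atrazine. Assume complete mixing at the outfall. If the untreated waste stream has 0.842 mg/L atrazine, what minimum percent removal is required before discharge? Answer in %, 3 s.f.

6.55 µg/L = 0.00655 mg/L.
22.6 µg/L = 0.0226 mg/L.
Mass balance: 0.0226·21 = 4·Cₑ + 17·0.00655.
Cₑ = (0.4746 − 0.1114) / 4 = 0.09081 mg/L.
Required removal = 1 − 0.09081/0.842 = 89.21 %.

89.2 %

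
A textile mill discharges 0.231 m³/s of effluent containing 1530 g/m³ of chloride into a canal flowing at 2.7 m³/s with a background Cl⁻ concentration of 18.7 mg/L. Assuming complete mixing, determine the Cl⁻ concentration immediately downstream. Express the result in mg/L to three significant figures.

Conservation of mass across the mixing zone: C = (0.231·1530 + 2.7·18.7) / (0.231 + 2.7) = 403.9/2.931 = 137.8 mg/L.

138 mg/L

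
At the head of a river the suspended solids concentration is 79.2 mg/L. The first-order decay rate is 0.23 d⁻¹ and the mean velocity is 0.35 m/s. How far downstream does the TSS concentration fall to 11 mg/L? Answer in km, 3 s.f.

From C = C₀·e^(−kt), t = ln(C₀/C)/k = ln(79.2/11)/0.23 = 1.974/0.23 = 8.583 d.
Distance = v·t = 0.35 m/s × 7.416e+05 s = 2.595e+05 m = 259.5 km.

260 km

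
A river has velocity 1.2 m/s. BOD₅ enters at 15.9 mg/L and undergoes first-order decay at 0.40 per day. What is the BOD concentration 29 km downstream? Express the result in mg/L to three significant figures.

14.2 mg/L

Travel time t = 29 km / 1.2 m/s = 2.9e+04/1.2 = 2.417e+04 s = 0.2797 d.
First-order decay: C = 15.9·exp(−0.40·0.2797) = 15.9·0.8941 = 14.22 mg/L.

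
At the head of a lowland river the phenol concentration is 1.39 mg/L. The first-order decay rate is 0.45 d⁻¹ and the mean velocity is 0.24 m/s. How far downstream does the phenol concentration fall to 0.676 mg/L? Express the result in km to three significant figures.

33.2 km

From C = C₀·e^(−kt), t = ln(C₀/C)/k = ln(1.39/0.676)/0.45 = 0.7209/0.45 = 1.602 d.
Distance = v·t = 0.24 m/s × 1.384e+05 s = 3.322e+04 m = 33.22 km.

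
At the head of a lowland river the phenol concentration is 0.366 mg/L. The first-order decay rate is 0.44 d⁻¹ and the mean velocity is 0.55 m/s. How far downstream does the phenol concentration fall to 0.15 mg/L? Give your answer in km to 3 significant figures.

From C = C₀·e^(−kt), t = ln(C₀/C)/k = ln(0.366/0.15)/0.44 = 0.892/0.44 = 2.027 d.
Distance = v·t = 0.55 m/s × 1.752e+05 s = 9.634e+04 m = 96.34 km.

96.3 km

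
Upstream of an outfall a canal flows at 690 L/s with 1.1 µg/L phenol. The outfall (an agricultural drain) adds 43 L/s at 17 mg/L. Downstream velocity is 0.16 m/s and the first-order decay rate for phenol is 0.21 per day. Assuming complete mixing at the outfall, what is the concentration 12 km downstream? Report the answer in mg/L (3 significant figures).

0.832 mg/L

43 L/s = 0.043 m³/s.
690 L/s = 0.69 m³/s.
1.1 µg/L = 0.0011 mg/L.
After complete mixing, C₀ = (0.043·17 + 0.69·0.0011) / 0.733 = 0.9983 mg/L.
Travel time t = 1.2e+04 m / 0.16 m/s = 7.5e+04 s = 0.8681 d.
C = 0.9983·exp(−0.21·0.8681) = 0.9983·0.8334 = 0.8319 mg/L.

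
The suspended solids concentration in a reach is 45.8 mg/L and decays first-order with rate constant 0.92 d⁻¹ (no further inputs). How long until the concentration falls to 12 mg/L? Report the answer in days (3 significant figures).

t = ln(C₀/C)/k = ln(45.8/12)/0.92 = 1.339/0.92 = 1.456 d.

1.46 d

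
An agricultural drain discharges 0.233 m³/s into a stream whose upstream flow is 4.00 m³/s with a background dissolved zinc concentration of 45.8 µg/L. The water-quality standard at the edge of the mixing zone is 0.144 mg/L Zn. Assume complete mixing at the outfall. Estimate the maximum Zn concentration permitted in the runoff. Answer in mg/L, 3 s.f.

45.8 µg/L = 0.0458 mg/L.
Mass balance: 0.144·4.233 = 0.233·Cₑ + 4·0.0458.
Cₑ = (0.6096 − 0.1832) / 0.233 = 1.83 mg/L.

1.83 mg/L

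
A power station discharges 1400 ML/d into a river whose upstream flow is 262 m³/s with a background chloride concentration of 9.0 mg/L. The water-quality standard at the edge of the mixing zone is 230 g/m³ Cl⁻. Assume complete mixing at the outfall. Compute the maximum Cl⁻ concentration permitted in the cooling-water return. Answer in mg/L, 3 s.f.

3800 mg/L

1400 ML/d = 16.2 m³/s.
Mass balance: 230·278.2 = 16.2·Cₑ + 262·9.
Cₑ = (6.399e+04 − 2358) / 16.2 = 3803 mg/L.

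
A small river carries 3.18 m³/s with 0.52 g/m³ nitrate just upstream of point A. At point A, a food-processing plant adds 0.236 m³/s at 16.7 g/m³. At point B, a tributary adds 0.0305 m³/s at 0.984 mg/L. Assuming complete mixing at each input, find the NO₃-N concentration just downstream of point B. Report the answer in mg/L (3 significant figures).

1.63 mg/L

After input A: C = (3.18·0.52 + 0.236·16.7) / 3.416 = 1.638 mg/L.
After input B: C = (3.416·1.638 + 0.0305·0.984) / 3.447 = 1.632 mg/L.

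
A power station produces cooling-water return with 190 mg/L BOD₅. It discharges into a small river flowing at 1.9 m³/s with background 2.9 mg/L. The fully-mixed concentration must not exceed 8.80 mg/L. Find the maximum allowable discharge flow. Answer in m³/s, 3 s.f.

0.0619 m³/s

Mass balance at complete mixing: C_std·(Q_w + Q_r) = Q_w·C_e + Q_r·C_b.
Rearranging, Q_w = Q_r·(C_std − C_b)/(C_e − C_std) = 1.9·(8.8 − 2.9) / (190 − 8.8) = 0.06187 m³/s.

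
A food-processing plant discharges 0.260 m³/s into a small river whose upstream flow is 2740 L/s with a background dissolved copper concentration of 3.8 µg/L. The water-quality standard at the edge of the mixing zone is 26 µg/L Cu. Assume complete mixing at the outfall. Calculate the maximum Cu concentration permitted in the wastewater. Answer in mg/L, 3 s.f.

2740 L/s = 2.74 m³/s.
3.8 µg/L = 0.0038 mg/L.
26 µg/L = 0.026 mg/L.
Mass balance: 0.026·3 = 0.26·Cₑ + 2.74·0.0038.
Cₑ = (0.078 − 0.01041) / 0.26 = 0.26 mg/L.

0.260 mg/L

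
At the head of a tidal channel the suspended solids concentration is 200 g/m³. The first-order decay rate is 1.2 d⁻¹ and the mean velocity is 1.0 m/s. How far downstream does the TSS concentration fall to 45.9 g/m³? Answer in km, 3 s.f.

From C = C₀·e^(−kt), t = ln(C₀/C)/k = ln(200/45.9)/1.2 = 1.472/1.2 = 1.227 d.
Distance = v·t = 1.0 m/s × 1.06e+05 s = 1.06e+05 m = 106 km.

106 km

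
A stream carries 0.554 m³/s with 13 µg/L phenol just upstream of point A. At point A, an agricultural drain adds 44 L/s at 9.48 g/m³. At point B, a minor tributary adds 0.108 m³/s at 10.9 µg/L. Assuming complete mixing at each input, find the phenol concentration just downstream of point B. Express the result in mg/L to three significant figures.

0.603 mg/L

13 µg/L = 0.013 mg/L.
44 L/s = 0.044 m³/s.
After input A: C = (0.554·0.013 + 0.044·9.48) / 0.598 = 0.7096 mg/L.
10.9 µg/L = 0.0109 mg/L.
After input B: C = (0.598·0.7096 + 0.108·0.0109) / 0.706 = 0.6027 mg/L.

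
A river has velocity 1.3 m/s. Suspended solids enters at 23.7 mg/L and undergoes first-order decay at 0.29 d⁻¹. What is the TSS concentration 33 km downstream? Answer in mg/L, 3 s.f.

21.8 mg/L

Travel time t = 33 km / 1.3 m/s = 3.3e+04/1.3 = 2.538e+04 s = 0.2938 d.
First-order decay: C = 23.7·exp(−0.29·0.2938) = 23.7·0.9183 = 21.76 mg/L.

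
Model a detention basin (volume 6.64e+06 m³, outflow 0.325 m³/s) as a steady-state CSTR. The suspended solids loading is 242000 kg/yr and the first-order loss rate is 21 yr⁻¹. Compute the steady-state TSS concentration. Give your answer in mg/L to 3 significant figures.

Outflow Q = 0.325 m³/s × 3.156e+07 s/yr = 1.026e+07 m³/yr.
Steady-state CSTR mass balance: W = Q·C + k·V·C, so C = W/(Q + kV).
Q + kV = 1.026e+07 + 21·6.64e+06 = 1.497e+08 m³/yr.
C = 242000/1.497e+08 = 0.001617 kg/m³ = 1.617 mg/L.

1.62 mg/L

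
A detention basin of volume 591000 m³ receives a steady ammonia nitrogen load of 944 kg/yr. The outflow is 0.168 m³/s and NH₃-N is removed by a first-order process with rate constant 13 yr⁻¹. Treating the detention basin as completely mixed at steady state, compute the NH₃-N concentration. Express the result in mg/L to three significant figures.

0.0727 mg/L

Outflow Q = 0.168 m³/s × 3.156e+07 s/yr = 5.302e+06 m³/yr.
Steady-state CSTR mass balance: W = Q·C + k·V·C, so C = W/(Q + kV).
Q + kV = 5.302e+06 + 13·591000 = 1.298e+07 m³/yr.
C = 944/1.298e+07 = 7.27e-05 kg/m³ = 0.0727 mg/L.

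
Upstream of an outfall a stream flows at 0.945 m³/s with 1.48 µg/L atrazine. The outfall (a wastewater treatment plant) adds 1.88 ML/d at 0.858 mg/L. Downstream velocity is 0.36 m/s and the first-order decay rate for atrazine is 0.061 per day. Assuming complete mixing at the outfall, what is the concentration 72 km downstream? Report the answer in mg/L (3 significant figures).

0.0180 mg/L

1.88 ML/d = 0.02176 m³/s.
1.48 µg/L = 0.00148 mg/L.
After complete mixing, C₀ = (0.02176·0.858 + 0.945·0.00148) / 0.9668 = 0.02076 mg/L.
Travel time t = 7.2e+04 m / 0.36 m/s = 2e+05 s = 2.315 d.
C = 0.02076·exp(−0.061·2.315) = 0.02076·0.8683 = 0.01802 mg/L.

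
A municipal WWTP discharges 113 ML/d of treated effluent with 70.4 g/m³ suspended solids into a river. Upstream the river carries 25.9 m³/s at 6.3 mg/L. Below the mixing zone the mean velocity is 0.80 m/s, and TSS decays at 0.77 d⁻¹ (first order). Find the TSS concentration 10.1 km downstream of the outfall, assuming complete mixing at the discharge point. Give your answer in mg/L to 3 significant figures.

8.38 mg/L

113 ML/d = 1.308 m³/s.
After complete mixing, C₀ = (1.308·70.4 + 25.9·6.3) / 27.21 = 9.381 mg/L.
Travel time t = 1.01e+04 m / 0.80 m/s = 1.262e+04 s = 0.1461 d.
C = 9.381·exp(−0.77·0.1461) = 9.381·0.8936 = 8.383 mg/L.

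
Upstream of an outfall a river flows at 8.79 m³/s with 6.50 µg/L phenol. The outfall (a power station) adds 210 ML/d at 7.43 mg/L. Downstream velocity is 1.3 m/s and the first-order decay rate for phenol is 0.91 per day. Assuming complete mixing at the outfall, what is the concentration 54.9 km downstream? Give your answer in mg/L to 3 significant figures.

1.03 mg/L

210 ML/d = 2.431 m³/s.
6.50 µg/L = 0.0065 mg/L.
After complete mixing, C₀ = (2.431·7.43 + 8.79·0.0065) / 11.22 = 1.615 mg/L.
Travel time t = 5.49e+04 m / 1.3 m/s = 4.223e+04 s = 0.4888 d.
C = 1.615·exp(−0.91·0.4888) = 1.615·0.641 = 1.035 mg/L.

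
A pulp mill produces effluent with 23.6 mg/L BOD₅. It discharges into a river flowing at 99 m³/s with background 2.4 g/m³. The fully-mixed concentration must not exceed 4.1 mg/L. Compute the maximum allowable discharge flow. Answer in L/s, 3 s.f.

Mass balance at complete mixing: C_std·(Q_w + Q_r) = Q_w·C_e + Q_r·C_b.
Rearranging, Q_w = Q_r·(C_std − C_b)/(C_e − C_std) = 99·(4.1 − 2.4) / (23.6 − 4.1) = 8.631 m³/s.
= 8631 L/s.

8630 L/s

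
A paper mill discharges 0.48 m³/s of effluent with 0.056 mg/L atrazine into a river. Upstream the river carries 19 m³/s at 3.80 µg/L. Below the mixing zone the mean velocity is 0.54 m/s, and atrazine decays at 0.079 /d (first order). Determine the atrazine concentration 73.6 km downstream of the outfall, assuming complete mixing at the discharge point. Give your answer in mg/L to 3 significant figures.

3.80 µg/L = 0.0038 mg/L.
After complete mixing, C₀ = (0.48·0.056 + 19·0.0038) / 19.48 = 0.005086 mg/L.
Travel time t = 7.36e+04 m / 0.54 m/s = 1.363e+05 s = 1.578 d.
C = 0.005086·exp(−0.079·1.578) = 0.005086·0.8828 = 0.00449 mg/L.

0.00449 mg/L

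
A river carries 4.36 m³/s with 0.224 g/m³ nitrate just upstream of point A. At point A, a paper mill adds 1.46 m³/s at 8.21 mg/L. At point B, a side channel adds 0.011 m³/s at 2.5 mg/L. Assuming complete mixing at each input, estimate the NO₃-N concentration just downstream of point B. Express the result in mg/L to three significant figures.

2.23 mg/L

After input A: C = (4.36·0.224 + 1.46·8.21) / 5.82 = 2.227 mg/L.
After input B: C = (5.82·2.227 + 0.011·2.5) / 5.831 = 2.228 mg/L.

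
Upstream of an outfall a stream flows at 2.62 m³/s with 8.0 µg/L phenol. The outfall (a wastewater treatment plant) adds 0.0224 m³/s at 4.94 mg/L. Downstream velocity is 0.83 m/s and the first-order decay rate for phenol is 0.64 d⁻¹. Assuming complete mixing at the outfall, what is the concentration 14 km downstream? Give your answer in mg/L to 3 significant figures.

8.0 µg/L = 0.008 mg/L.
After complete mixing, C₀ = (0.0224·4.94 + 2.62·0.008) / 2.642 = 0.04981 mg/L.
Travel time t = 1.4e+04 m / 0.83 m/s = 1.687e+04 s = 0.1952 d.
C = 0.04981·exp(−0.64·0.1952) = 0.04981·0.8825 = 0.04396 mg/L.

0.0440 mg/L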